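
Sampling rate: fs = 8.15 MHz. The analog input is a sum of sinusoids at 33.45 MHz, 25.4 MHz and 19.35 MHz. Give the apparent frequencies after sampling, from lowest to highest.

fs/2 = 4.075 MHz.
33.45 MHz mod fs = 0.85 MHz.
0.85 MHz ≤ fs/2 = 4.075 MHz, appears at 0.85 MHz.
25.4 MHz mod fs = 0.95 MHz.
0.95 MHz ≤ fs/2 = 4.075 MHz, appears at 0.95 MHz.
19.35 MHz mod fs = 3.05 MHz.
3.05 MHz ≤ fs/2 = 4.075 MHz, appears at 3.05 MHz.
Distinct values: {0.85 MHz, 0.95 MHz, 3.05 MHz}.

0.85 MHz, 0.95 MHz, 3.05 MHz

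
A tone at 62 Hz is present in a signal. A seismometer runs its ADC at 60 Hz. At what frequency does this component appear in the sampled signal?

62 Hz mod fs = 2 Hz.
2 Hz ≤ fs/2 = 30 Hz, appears at 2 Hz.

2 Hz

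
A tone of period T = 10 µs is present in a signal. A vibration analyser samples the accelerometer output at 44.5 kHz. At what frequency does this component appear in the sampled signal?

11 kHz

T = 10 µs → f = 1/T = 100 kHz.
100 kHz mod fs = 11 kHz.
11 kHz ≤ fs/2 = 22.25 kHz, appears at 11 kHz.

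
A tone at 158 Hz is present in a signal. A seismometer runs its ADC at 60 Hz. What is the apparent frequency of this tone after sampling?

158 Hz mod fs = 38 Hz.
38 Hz > fs/2 = 30 Hz, folds to fs − 38 Hz = 22 Hz.

22 Hz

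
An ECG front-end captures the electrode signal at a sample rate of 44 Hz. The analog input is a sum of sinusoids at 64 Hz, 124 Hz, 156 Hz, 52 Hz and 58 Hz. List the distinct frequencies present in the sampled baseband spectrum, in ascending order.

fs/2 = 22 Hz.
64 Hz mod fs = 20 Hz.
20 Hz ≤ fs/2 = 22 Hz, appears at 20 Hz.
124 Hz mod fs = 36 Hz.
36 Hz > fs/2 = 22 Hz, folds to fs − 36 Hz = 8 Hz.
156 Hz mod fs = 24 Hz.
24 Hz > fs/2 = 22 Hz, folds to fs − 24 Hz = 20 Hz.
52 Hz mod fs = 8 Hz.
8 Hz ≤ fs/2 = 22 Hz, appears at 8 Hz.
58 Hz mod fs = 14 Hz.
14 Hz ≤ fs/2 = 22 Hz, appears at 14 Hz.
Distinct values: {8 Hz, 14 Hz, 20 Hz}.

8 Hz, 14 Hz, 20 Hz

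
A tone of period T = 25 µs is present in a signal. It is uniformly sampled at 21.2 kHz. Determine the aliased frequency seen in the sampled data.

T = 25 µs → f = 1/T = 40 kHz.
40 kHz mod fs = 18.8 kHz.
18.8 kHz > fs/2 = 10.6 kHz, folds to fs − 18.8 kHz = 2.4 kHz.

2.4 kHz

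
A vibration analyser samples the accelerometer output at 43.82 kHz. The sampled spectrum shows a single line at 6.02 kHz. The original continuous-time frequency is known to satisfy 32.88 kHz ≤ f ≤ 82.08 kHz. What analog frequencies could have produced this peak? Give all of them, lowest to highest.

Frequencies that alias to 6.02 kHz are k·fs ± 6.02 kHz for integer k ≥ 0.
k=0: 6.02 kHz.
k=1: 37.8 kHz, 49.84 kHz.
k=2: 81.62 kHz, 93.66 kHz.
k=3: 125.44 kHz, 137.48 kHz.
Within [32.88 kHz, 82.08 kHz]: 37.8 kHz, 49.84 kHz, 81.62 kHz.

37.8 kHz, 49.84 kHz, 81.62 kHz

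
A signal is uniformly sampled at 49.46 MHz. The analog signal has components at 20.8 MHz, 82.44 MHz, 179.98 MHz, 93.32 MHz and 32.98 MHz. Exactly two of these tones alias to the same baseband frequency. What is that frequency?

16.48 MHz

fs/2 = 24.73 MHz.
20.8 MHz ≤ fs/2 = 24.73 MHz, passes unchanged.
82.44 MHz mod fs = 32.98 MHz.
32.98 MHz > fs/2 = 24.73 MHz, folds to fs − 32.98 MHz = 16.48 MHz.
179.98 MHz mod fs = 31.6 MHz.
31.6 MHz > fs/2 = 24.73 MHz, folds to fs − 31.6 MHz = 17.86 MHz.
93.32 MHz mod fs = 43.86 MHz.
43.86 MHz > fs/2 = 24.73 MHz, folds to fs − 43.86 MHz = 5.6 MHz.
32.98 MHz > fs/2 = 24.73 MHz, folds to fs − 32.98 MHz = 16.48 MHz.
32.98 MHz and 82.44 MHz both map to 16.48 MHz.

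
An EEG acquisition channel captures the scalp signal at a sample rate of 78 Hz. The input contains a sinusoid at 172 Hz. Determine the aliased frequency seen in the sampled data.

16 Hz

172 Hz mod fs = 16 Hz.
16 Hz ≤ fs/2 = 39 Hz, appears at 16 Hz.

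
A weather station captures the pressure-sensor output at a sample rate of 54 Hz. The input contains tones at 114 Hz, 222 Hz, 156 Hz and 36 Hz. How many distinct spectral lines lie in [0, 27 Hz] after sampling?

2

fs/2 = 27 Hz.
114 Hz mod fs = 6 Hz.
6 Hz ≤ fs/2 = 27 Hz, appears at 6 Hz.
222 Hz mod fs = 6 Hz.
6 Hz ≤ fs/2 = 27 Hz, appears at 6 Hz.
156 Hz mod fs = 48 Hz.
48 Hz > fs/2 = 27 Hz, folds to fs − 48 Hz = 6 Hz.
36 Hz > fs/2 = 27 Hz, folds to fs − 36 Hz = 18 Hz.
Distinct values: {6 Hz, 18 Hz} → 2.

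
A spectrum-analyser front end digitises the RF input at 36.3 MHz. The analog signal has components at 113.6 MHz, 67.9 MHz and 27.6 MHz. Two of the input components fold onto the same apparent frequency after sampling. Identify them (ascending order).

fs/2 = 18.15 MHz.
113.6 MHz mod fs = 4.7 MHz.
4.7 MHz ≤ fs/2 = 18.15 MHz, appears at 4.7 MHz.
67.9 MHz mod fs = 31.6 MHz.
31.6 MHz > fs/2 = 18.15 MHz, folds to fs − 31.6 MHz = 4.7 MHz.
27.6 MHz > fs/2 = 18.15 MHz, folds to fs − 27.6 MHz = 8.7 MHz.
67.9 MHz and 113.6 MHz both map to 4.7 MHz.

67.9 MHz, 113.6 MHz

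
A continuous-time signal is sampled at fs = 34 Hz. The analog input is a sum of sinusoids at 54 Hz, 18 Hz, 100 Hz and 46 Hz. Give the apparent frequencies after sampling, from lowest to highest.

2 Hz, 12 Hz, 14 Hz, 16 Hz

fs/2 = 17 Hz.
54 Hz mod fs = 20 Hz.
20 Hz > fs/2 = 17 Hz, folds to fs − 20 Hz = 14 Hz.
18 Hz > fs/2 = 17 Hz, folds to fs − 18 Hz = 16 Hz.
100 Hz mod fs = 32 Hz.
32 Hz > fs/2 = 17 Hz, folds to fs − 32 Hz = 2 Hz.
46 Hz mod fs = 12 Hz.
12 Hz ≤ fs/2 = 17 Hz, appears at 12 Hz.
Distinct values: {2 Hz, 12 Hz, 14 Hz, 16 Hz}.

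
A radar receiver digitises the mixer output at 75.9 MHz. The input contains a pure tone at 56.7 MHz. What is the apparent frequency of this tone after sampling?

19.2 MHz

56.7 MHz > fs/2 = 37.95 MHz, folds to fs − 56.7 MHz = 19.2 MHz.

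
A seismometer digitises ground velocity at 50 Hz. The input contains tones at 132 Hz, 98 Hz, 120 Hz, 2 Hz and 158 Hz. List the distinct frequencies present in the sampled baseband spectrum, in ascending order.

fs/2 = 25 Hz.
132 Hz mod fs = 32 Hz.
32 Hz > fs/2 = 25 Hz, folds to fs − 32 Hz = 18 Hz.
98 Hz mod fs = 48 Hz.
48 Hz > fs/2 = 25 Hz, folds to fs − 48 Hz = 2 Hz.
120 Hz mod fs = 20 Hz.
20 Hz ≤ fs/2 = 25 Hz, appears at 20 Hz.
2 Hz ≤ fs/2 = 25 Hz, passes unchanged.
158 Hz mod fs = 8 Hz.
8 Hz ≤ fs/2 = 25 Hz, appears at 8 Hz.
Distinct values: {2 Hz, 8 Hz, 18 Hz, 20 Hz}.

2 Hz, 8 Hz, 18 Hz, 20 Hz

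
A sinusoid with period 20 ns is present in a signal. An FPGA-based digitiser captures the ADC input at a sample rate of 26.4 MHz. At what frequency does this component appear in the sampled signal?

2.8 MHz

T = 20 ns → f = 1/T = 50 MHz.
50 MHz mod fs = 23.6 MHz.
23.6 MHz > fs/2 = 13.2 MHz, folds to fs − 23.6 MHz = 2.8 MHz.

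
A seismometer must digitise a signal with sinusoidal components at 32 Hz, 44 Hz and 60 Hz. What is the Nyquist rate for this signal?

Highest-frequency component: 60 Hz.
Nyquist rate = 2 × 60 Hz = 120 Hz.

120 Hz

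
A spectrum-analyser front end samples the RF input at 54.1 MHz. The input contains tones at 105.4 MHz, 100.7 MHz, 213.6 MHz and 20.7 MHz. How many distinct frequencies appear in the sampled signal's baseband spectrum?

fs/2 = 27.05 MHz.
105.4 MHz mod fs = 51.3 MHz.
51.3 MHz > fs/2 = 27.05 MHz, folds to fs − 51.3 MHz = 2.8 MHz.
100.7 MHz mod fs = 46.6 MHz.
46.6 MHz > fs/2 = 27.05 MHz, folds to fs − 46.6 MHz = 7.5 MHz.
213.6 MHz mod fs = 51.3 MHz.
51.3 MHz > fs/2 = 27.05 MHz, folds to fs − 51.3 MHz = 2.8 MHz.
20.7 MHz ≤ fs/2 = 27.05 MHz, passes unchanged.
Distinct values: {2.8 MHz, 7.5 MHz, 20.7 MHz} → 3.

3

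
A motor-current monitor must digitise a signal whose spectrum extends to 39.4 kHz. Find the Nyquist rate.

Nyquist rate = 2 × 39.4 kHz = 78.8 kHz.

78.8 kHz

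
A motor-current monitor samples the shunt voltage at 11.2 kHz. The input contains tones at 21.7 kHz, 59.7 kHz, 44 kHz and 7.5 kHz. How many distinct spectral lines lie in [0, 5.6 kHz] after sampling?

3

fs/2 = 5.6 kHz.
21.7 kHz mod fs = 10.5 kHz.
10.5 kHz > fs/2 = 5.6 kHz, folds to fs − 10.5 kHz = 0.7 kHz.
59.7 kHz mod fs = 3.7 kHz.
3.7 kHz ≤ fs/2 = 5.6 kHz, appears at 3.7 kHz.
44 kHz mod fs = 10.4 kHz.
10.4 kHz > fs/2 = 5.6 kHz, folds to fs − 10.4 kHz = 0.8 kHz.
7.5 kHz > fs/2 = 5.6 kHz, folds to fs − 7.5 kHz = 3.7 kHz.
Distinct values: {0.7 kHz, 0.8 kHz, 3.7 kHz} → 3.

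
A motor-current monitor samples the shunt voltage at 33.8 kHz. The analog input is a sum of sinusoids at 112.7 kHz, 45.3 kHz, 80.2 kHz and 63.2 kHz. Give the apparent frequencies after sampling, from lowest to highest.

fs/2 = 16.9 kHz.
112.7 kHz mod fs = 11.3 kHz.
11.3 kHz ≤ fs/2 = 16.9 kHz, appears at 11.3 kHz.
45.3 kHz mod fs = 11.5 kHz.
11.5 kHz ≤ fs/2 = 16.9 kHz, appears at 11.5 kHz.
80.2 kHz mod fs = 12.6 kHz.
12.6 kHz ≤ fs/2 = 16.9 kHz, appears at 12.6 kHz.
63.2 kHz mod fs = 29.4 kHz.
29.4 kHz > fs/2 = 16.9 kHz, folds to fs − 29.4 kHz = 4.4 kHz.
Distinct values: {4.4 kHz, 11.3 kHz, 11.5 kHz, 12.6 kHz}.

4.4 kHz, 11.3 kHz, 11.5 kHz, 12.6 kHz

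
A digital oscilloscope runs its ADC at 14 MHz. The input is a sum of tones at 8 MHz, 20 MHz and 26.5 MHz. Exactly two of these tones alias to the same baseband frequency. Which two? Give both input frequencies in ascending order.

8 MHz, 20 MHz

fs/2 = 7 MHz.
8 MHz > fs/2 = 7 MHz, folds to fs − 8 MHz = 6 MHz.
20 MHz mod fs = 6 MHz.
6 MHz ≤ fs/2 = 7 MHz, appears at 6 MHz.
26.5 MHz mod fs = 12.5 MHz.
12.5 MHz > fs/2 = 7 MHz, folds to fs − 12.5 MHz = 1.5 MHz.
8 MHz and 20 MHz both map to 6 MHz.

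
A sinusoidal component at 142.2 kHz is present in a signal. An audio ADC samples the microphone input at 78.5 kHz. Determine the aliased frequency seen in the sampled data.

142.2 kHz mod fs = 63.7 kHz.
63.7 kHz > fs/2 = 39.25 kHz, folds to fs − 63.7 kHz = 14.8 kHz.

14.8 kHz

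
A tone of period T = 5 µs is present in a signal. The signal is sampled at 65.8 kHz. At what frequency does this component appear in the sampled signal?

T = 5 µs → f = 1/T = 200 kHz.
200 kHz mod fs = 2.6 kHz.
2.6 kHz ≤ fs/2 = 32.9 kHz, appears at 2.6 kHz.

2.6 kHz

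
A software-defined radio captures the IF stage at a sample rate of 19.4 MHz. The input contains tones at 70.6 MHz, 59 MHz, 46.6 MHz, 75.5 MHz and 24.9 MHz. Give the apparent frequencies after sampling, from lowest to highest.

0.8 MHz, 2.1 MHz, 5.5 MHz, 7 MHz, 7.8 MHz

fs/2 = 9.7 MHz.
70.6 MHz mod fs = 12.4 MHz.
12.4 MHz > fs/2 = 9.7 MHz, folds to fs − 12.4 MHz = 7 MHz.
59 MHz mod fs = 0.8 MHz.
0.8 MHz ≤ fs/2 = 9.7 MHz, appears at 0.8 MHz.
46.6 MHz mod fs = 7.8 MHz.
7.8 MHz ≤ fs/2 = 9.7 MHz, appears at 7.8 MHz.
75.5 MHz mod fs = 17.3 MHz.
17.3 MHz > fs/2 = 9.7 MHz, folds to fs − 17.3 MHz = 2.1 MHz.
24.9 MHz mod fs = 5.5 MHz.
5.5 MHz ≤ fs/2 = 9.7 MHz, appears at 5.5 MHz.
Distinct values: {0.8 MHz, 2.1 MHz, 5.5 MHz, 7 MHz, 7.8 MHz}.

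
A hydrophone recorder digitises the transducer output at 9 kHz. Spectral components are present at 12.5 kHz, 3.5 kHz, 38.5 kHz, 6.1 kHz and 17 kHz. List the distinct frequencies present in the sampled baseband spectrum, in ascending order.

fs/2 = 4.5 kHz.
12.5 kHz mod fs = 3.5 kHz.
3.5 kHz ≤ fs/2 = 4.5 kHz, appears at 3.5 kHz.
3.5 kHz ≤ fs/2 = 4.5 kHz, passes unchanged.
38.5 kHz mod fs = 2.5 kHz.
2.5 kHz ≤ fs/2 = 4.5 kHz, appears at 2.5 kHz.
6.1 kHz > fs/2 = 4.5 kHz, folds to fs − 6.1 kHz = 2.9 kHz.
17 kHz mod fs = 8 kHz.
8 kHz > fs/2 = 4.5 kHz, folds to fs − 8 kHz = 1 kHz.
Distinct values: {1 kHz, 2.5 kHz, 2.9 kHz, 3.5 kHz}.

1 kHz, 2.5 kHz, 2.9 kHz, 3.5 kHz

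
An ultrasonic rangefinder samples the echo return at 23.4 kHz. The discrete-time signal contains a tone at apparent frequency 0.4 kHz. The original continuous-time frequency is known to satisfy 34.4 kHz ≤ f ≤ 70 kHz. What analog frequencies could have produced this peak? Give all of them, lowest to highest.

Frequencies that alias to 0.4 kHz are k·fs ± 0.4 kHz for integer k ≥ 0.
k=0: 0.4 kHz.
k=1: 23 kHz, 23.8 kHz.
k=2: 46.4 kHz, 47.2 kHz.
k=3: 69.8 kHz, 70.6 kHz.
k=4: 93.2 kHz, 94 kHz.
Within [34.4 kHz, 70 kHz]: 46.4 kHz, 47.2 kHz, 69.8 kHz.

46.4 kHz, 47.2 kHz, 69.8 kHz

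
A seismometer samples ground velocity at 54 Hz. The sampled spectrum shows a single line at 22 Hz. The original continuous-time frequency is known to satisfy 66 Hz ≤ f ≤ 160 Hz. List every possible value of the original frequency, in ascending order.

76 Hz, 86 Hz, 130 Hz, 140 Hz

Frequencies that alias to 22 Hz are k·fs ± 22 Hz for integer k ≥ 0.
k=0: 22 Hz.
k=1: 32 Hz, 76 Hz.
k=2: 86 Hz, 130 Hz.
k=3: 140 Hz, 184 Hz.
k=4: 194 Hz, 238 Hz.
Within [66 Hz, 160 Hz]: 76 Hz, 86 Hz, 130 Hz, 140 Hz.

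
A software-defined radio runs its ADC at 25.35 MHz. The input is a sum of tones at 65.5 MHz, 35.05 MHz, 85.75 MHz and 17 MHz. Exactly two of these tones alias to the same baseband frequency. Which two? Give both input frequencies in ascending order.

fs/2 = 12.675 MHz.
65.5 MHz mod fs = 14.8 MHz.
14.8 MHz > fs/2 = 12.675 MHz, folds to fs − 14.8 MHz = 10.55 MHz.
35.05 MHz mod fs = 9.7 MHz.
9.7 MHz ≤ fs/2 = 12.675 MHz, appears at 9.7 MHz.
85.75 MHz mod fs = 9.7 MHz.
9.7 MHz ≤ fs/2 = 12.675 MHz, appears at 9.7 MHz.
17 MHz > fs/2 = 12.675 MHz, folds to fs − 17 MHz = 8.35 MHz.
35.05 MHz and 85.75 MHz both map to 9.7 MHz.

35.05 MHz, 85.75 MHz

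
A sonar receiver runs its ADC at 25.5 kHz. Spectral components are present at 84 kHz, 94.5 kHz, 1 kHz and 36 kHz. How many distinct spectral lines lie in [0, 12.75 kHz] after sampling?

3

fs/2 = 12.75 kHz.
84 kHz mod fs = 7.5 kHz.
7.5 kHz ≤ fs/2 = 12.75 kHz, appears at 7.5 kHz.
94.5 kHz mod fs = 18 kHz.
18 kHz > fs/2 = 12.75 kHz, folds to fs − 18 kHz = 7.5 kHz.
1 kHz ≤ fs/2 = 12.75 kHz, passes unchanged.
36 kHz mod fs = 10.5 kHz.
10.5 kHz ≤ fs/2 = 12.75 kHz, appears at 10.5 kHz.
Distinct values: {1 kHz, 7.5 kHz, 10.5 kHz} → 3.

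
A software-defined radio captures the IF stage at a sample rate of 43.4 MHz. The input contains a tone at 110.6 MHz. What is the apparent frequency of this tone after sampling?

19.6 MHz

110.6 MHz mod fs = 23.8 MHz.
23.8 MHz > fs/2 = 21.7 MHz, folds to fs − 23.8 MHz = 19.6 MHz.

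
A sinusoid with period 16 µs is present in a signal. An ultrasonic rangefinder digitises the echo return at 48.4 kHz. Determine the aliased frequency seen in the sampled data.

T = 16 µs → f = 1/T = 62.5 kHz.
62.5 kHz mod fs = 14.1 kHz.
14.1 kHz ≤ fs/2 = 24.2 kHz, appears at 14.1 kHz.

14.1 kHz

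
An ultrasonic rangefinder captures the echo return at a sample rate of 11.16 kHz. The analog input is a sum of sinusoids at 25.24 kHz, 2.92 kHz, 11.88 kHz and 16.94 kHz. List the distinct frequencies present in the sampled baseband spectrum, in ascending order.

0.72 kHz, 2.92 kHz, 5.38 kHz

fs/2 = 5.58 kHz.
25.24 kHz mod fs = 2.92 kHz.
2.92 kHz ≤ fs/2 = 5.58 kHz, appears at 2.92 kHz.
2.92 kHz ≤ fs/2 = 5.58 kHz, passes unchanged.
11.88 kHz mod fs = 0.72 kHz.
0.72 kHz ≤ fs/2 = 5.58 kHz, appears at 0.72 kHz.
16.94 kHz mod fs = 5.78 kHz.
5.78 kHz > fs/2 = 5.58 kHz, folds to fs − 5.78 kHz = 5.38 kHz.
Distinct values: {0.72 kHz, 2.92 kHz, 5.38 kHz}.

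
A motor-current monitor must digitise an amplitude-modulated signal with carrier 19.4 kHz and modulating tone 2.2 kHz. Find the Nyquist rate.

AM sidebands sit at fc ± fm = 17.2 kHz and 21.6 kHz.
Highest-frequency component: 21.6 kHz.
Nyquist rate = 2 × 21.6 kHz = 43.2 kHz.

43.2 kHz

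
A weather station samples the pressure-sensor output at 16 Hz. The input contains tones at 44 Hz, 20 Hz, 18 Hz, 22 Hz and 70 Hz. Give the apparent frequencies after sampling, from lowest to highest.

2 Hz, 4 Hz, 6 Hz

fs/2 = 8 Hz.
44 Hz mod fs = 12 Hz.
12 Hz > fs/2 = 8 Hz, folds to fs − 12 Hz = 4 Hz.
20 Hz mod fs = 4 Hz.
4 Hz ≤ fs/2 = 8 Hz, appears at 4 Hz.
18 Hz mod fs = 2 Hz.
2 Hz ≤ fs/2 = 8 Hz, appears at 2 Hz.
22 Hz mod fs = 6 Hz.
6 Hz ≤ fs/2 = 8 Hz, appears at 6 Hz.
70 Hz mod fs = 6 Hz.
6 Hz ≤ fs/2 = 8 Hz, appears at 6 Hz.
Distinct values: {2 Hz, 4 Hz, 6 Hz}.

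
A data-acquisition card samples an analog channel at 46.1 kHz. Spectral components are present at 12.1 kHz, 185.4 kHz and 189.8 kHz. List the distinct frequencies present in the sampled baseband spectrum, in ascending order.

fs/2 = 23.05 kHz.
12.1 kHz ≤ fs/2 = 23.05 kHz, passes unchanged.
185.4 kHz mod fs = 1 kHz.
1 kHz ≤ fs/2 = 23.05 kHz, appears at 1 kHz.
189.8 kHz mod fs = 5.4 kHz.
5.4 kHz ≤ fs/2 = 23.05 kHz, appears at 5.4 kHz.
Distinct values: {1 kHz, 5.4 kHz, 12.1 kHz}.

1 kHz, 5.4 kHz, 12.1 kHz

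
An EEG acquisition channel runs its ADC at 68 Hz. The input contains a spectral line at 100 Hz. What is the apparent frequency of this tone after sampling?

32 Hz

100 Hz mod fs = 32 Hz.
32 Hz ≤ fs/2 = 34 Hz, appears at 32 Hz.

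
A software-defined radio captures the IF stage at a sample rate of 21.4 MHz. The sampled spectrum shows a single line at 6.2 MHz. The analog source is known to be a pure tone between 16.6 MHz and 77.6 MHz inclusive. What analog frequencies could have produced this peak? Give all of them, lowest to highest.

Frequencies that alias to 6.2 MHz are k·fs ± 6.2 MHz for integer k ≥ 0.
k=0: 6.2 MHz.
k=1: 15.2 MHz, 27.6 MHz.
k=2: 36.6 MHz, 49 MHz.
k=3: 58 MHz, 70.4 MHz.
k=4: 79.4 MHz, 91.8 MHz.
Within [16.6 MHz, 77.6 MHz]: 27.6 MHz, 36.6 MHz, 49 MHz, 58 MHz, 70.4 MHz.

27.6 MHz, 36.6 MHz, 49 MHz, 58 MHz, 70.4 MHz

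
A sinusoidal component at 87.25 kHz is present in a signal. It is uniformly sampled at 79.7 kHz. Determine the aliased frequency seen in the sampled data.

87.25 kHz mod fs = 7.55 kHz.
7.55 kHz ≤ fs/2 = 39.85 kHz, appears at 7.55 kHz.

7.55 kHz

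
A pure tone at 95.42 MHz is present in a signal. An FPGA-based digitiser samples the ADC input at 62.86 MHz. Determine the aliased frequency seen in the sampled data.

95.42 MHz mod fs = 32.56 MHz.
32.56 MHz > fs/2 = 31.43 MHz, folds to fs − 32.56 MHz = 30.3 MHz.

30.3 MHz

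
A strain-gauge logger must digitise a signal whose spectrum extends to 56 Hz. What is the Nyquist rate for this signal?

Nyquist rate = 2 × 56 Hz = 112 Hz.

112 Hz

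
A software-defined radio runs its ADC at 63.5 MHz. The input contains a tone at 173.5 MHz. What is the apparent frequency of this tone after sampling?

17 MHz

173.5 MHz mod fs = 46.5 MHz.
46.5 MHz > fs/2 = 31.75 MHz, folds to fs − 46.5 MHz = 17 MHz.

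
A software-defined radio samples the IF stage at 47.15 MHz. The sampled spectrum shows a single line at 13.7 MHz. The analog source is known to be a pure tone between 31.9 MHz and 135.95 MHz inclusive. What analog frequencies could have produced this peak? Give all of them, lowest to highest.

Frequencies that alias to 13.7 MHz are k·fs ± 13.7 MHz for integer k ≥ 0.
k=0: 13.7 MHz.
k=1: 33.45 MHz, 60.85 MHz.
k=2: 80.6 MHz, 108 MHz.
k=3: 127.75 MHz, 155.15 MHz.
k=4: 174.9 MHz, 202.3 MHz.
Within [31.9 MHz, 135.95 MHz]: 33.45 MHz, 60.85 MHz, 80.6 MHz, 108 MHz, 127.75 MHz.

33.45 MHz, 60.85 MHz, 80.6 MHz, 108 MHz, 127.75 MHz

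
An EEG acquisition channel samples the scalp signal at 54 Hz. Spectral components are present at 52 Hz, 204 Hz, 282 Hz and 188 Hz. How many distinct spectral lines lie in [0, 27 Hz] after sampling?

3

fs/2 = 27 Hz.
52 Hz > fs/2 = 27 Hz, folds to fs − 52 Hz = 2 Hz.
204 Hz mod fs = 42 Hz.
42 Hz > fs/2 = 27 Hz, folds to fs − 42 Hz = 12 Hz.
282 Hz mod fs = 12 Hz.
12 Hz ≤ fs/2 = 27 Hz, appears at 12 Hz.
188 Hz mod fs = 26 Hz.
26 Hz ≤ fs/2 = 27 Hz, appears at 26 Hz.
Distinct values: {2 Hz, 12 Hz, 26 Hz} → 3.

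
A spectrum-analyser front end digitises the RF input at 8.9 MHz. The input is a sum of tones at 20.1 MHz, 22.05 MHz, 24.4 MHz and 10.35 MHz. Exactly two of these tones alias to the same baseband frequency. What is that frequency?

2.3 MHz

fs/2 = 4.45 MHz.
20.1 MHz mod fs = 2.3 MHz.
2.3 MHz ≤ fs/2 = 4.45 MHz, appears at 2.3 MHz.
22.05 MHz mod fs = 4.25 MHz.
4.25 MHz ≤ fs/2 = 4.45 MHz, appears at 4.25 MHz.
24.4 MHz mod fs = 6.6 MHz.
6.6 MHz > fs/2 = 4.45 MHz, folds to fs − 6.6 MHz = 2.3 MHz.
10.35 MHz mod fs = 1.45 MHz.
1.45 MHz ≤ fs/2 = 4.45 MHz, appears at 1.45 MHz.
20.1 MHz and 24.4 MHz both map to 2.3 MHz.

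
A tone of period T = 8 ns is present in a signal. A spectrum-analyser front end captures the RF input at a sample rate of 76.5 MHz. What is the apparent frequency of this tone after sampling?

28 MHz

T = 8 ns → f = 1/T = 125 MHz.
125 MHz mod fs = 48.5 MHz.
48.5 MHz > fs/2 = 38.25 MHz, folds to fs − 48.5 MHz = 28 MHz.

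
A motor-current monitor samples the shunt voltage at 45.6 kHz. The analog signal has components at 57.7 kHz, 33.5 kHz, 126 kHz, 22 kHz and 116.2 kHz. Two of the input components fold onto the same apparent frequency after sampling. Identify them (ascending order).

33.5 kHz, 57.7 kHz

fs/2 = 22.8 kHz.
57.7 kHz mod fs = 12.1 kHz.
12.1 kHz ≤ fs/2 = 22.8 kHz, appears at 12.1 kHz.
33.5 kHz > fs/2 = 22.8 kHz, folds to fs − 33.5 kHz = 12.1 kHz.
126 kHz mod fs = 34.8 kHz.
34.8 kHz > fs/2 = 22.8 kHz, folds to fs − 34.8 kHz = 10.8 kHz.
22 kHz ≤ fs/2 = 22.8 kHz, passes unchanged.
116.2 kHz mod fs = 25 kHz.
25 kHz > fs/2 = 22.8 kHz, folds to fs − 25 kHz = 20.6 kHz.
33.5 kHz and 57.7 kHz both map to 12.1 kHz.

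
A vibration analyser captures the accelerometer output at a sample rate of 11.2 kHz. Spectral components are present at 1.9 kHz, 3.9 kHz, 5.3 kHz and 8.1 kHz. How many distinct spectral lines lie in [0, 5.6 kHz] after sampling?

fs/2 = 5.6 kHz.
1.9 kHz ≤ fs/2 = 5.6 kHz, passes unchanged.
3.9 kHz ≤ fs/2 = 5.6 kHz, passes unchanged.
5.3 kHz ≤ fs/2 = 5.6 kHz, passes unchanged.
8.1 kHz > fs/2 = 5.6 kHz, folds to fs − 8.1 kHz = 3.1 kHz.
Distinct values: {1.9 kHz, 3.1 kHz, 3.9 kHz, 5.3 kHz} → 4.

4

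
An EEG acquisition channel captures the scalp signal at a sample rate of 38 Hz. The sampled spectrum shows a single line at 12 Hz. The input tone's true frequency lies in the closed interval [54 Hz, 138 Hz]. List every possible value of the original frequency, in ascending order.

64 Hz, 88 Hz, 102 Hz, 126 Hz

Frequencies that alias to 12 Hz are k·fs ± 12 Hz for integer k ≥ 0.
k=0: 12 Hz.
k=1: 26 Hz, 50 Hz.
k=2: 64 Hz, 88 Hz.
k=3: 102 Hz, 126 Hz.
k=4: 140 Hz, 164 Hz.
Within [54 Hz, 138 Hz]: 64 Hz, 88 Hz, 102 Hz, 126 Hz.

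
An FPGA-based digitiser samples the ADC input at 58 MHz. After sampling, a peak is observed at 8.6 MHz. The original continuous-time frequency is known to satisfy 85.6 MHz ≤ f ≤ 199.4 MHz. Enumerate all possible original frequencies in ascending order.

107.4 MHz, 124.6 MHz, 165.4 MHz, 182.6 MHz

Frequencies that alias to 8.6 MHz are k·fs ± 8.6 MHz for integer k ≥ 0.
k=0: 8.6 MHz.
k=1: 49.4 MHz, 66.6 MHz.
k=2: 107.4 MHz, 124.6 MHz.
k=3: 165.4 MHz, 182.6 MHz.
k=4: 223.4 MHz, 240.6 MHz.
Within [85.6 MHz, 199.4 MHz]: 107.4 MHz, 124.6 MHz, 165.4 MHz, 182.6 MHz.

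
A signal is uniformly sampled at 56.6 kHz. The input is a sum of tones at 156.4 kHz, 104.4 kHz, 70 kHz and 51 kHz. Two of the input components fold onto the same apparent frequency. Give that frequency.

13.4 kHz

fs/2 = 28.3 kHz.
156.4 kHz mod fs = 43.2 kHz.
43.2 kHz > fs/2 = 28.3 kHz, folds to fs − 43.2 kHz = 13.4 kHz.
104.4 kHz mod fs = 47.8 kHz.
47.8 kHz > fs/2 = 28.3 kHz, folds to fs − 47.8 kHz = 8.8 kHz.
70 kHz mod fs = 13.4 kHz.
13.4 kHz ≤ fs/2 = 28.3 kHz, appears at 13.4 kHz.
51 kHz > fs/2 = 28.3 kHz, folds to fs − 51 kHz = 5.6 kHz.
70 kHz and 156.4 kHz both map to 13.4 kHz.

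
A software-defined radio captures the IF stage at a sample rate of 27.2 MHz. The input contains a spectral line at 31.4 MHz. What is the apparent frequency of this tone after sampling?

31.4 MHz mod fs = 4.2 MHz.
4.2 MHz ≤ fs/2 = 13.6 MHz, appears at 4.2 MHz.

4.2 MHz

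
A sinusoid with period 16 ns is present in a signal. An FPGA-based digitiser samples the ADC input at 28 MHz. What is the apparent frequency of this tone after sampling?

T = 16 ns → f = 1/T = 62.5 MHz.
62.5 MHz mod fs = 6.5 MHz.
6.5 MHz ≤ fs/2 = 14 MHz, appears at 6.5 MHz.

6.5 MHz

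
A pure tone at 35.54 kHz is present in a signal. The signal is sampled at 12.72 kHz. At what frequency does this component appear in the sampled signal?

2.62 kHz

35.54 kHz mod fs = 10.1 kHz.
10.1 kHz > fs/2 = 6.36 kHz, folds to fs − 10.1 kHz = 2.62 kHz.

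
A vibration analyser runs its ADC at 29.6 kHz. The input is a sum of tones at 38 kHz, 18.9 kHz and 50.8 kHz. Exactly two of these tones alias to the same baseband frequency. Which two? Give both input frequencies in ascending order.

38 kHz, 50.8 kHz

fs/2 = 14.8 kHz.
38 kHz mod fs = 8.4 kHz.
8.4 kHz ≤ fs/2 = 14.8 kHz, appears at 8.4 kHz.
18.9 kHz > fs/2 = 14.8 kHz, folds to fs − 18.9 kHz = 10.7 kHz.
50.8 kHz mod fs = 21.2 kHz.
21.2 kHz > fs/2 = 14.8 kHz, folds to fs − 21.2 kHz = 8.4 kHz.
38 kHz and 50.8 kHz both map to 8.4 kHz.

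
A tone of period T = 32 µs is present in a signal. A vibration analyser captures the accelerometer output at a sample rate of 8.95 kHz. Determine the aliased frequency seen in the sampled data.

T = 32 µs → f = 1/T = 31.25 kHz.
31.25 kHz mod fs = 4.4 kHz.
4.4 kHz ≤ fs/2 = 4.475 kHz, appears at 4.4 kHz.

4.4 kHz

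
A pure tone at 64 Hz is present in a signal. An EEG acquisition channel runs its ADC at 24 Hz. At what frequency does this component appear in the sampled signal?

8 Hz

64 Hz mod fs = 16 Hz.
16 Hz > fs/2 = 12 Hz, folds to fs − 16 Hz = 8 Hz.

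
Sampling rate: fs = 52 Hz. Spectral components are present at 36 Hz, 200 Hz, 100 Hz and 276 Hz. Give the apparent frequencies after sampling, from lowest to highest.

4 Hz, 8 Hz, 16 Hz

fs/2 = 26 Hz.
36 Hz > fs/2 = 26 Hz, folds to fs − 36 Hz = 16 Hz.
200 Hz mod fs = 44 Hz.
44 Hz > fs/2 = 26 Hz, folds to fs − 44 Hz = 8 Hz.
100 Hz mod fs = 48 Hz.
48 Hz > fs/2 = 26 Hz, folds to fs − 48 Hz = 4 Hz.
276 Hz mod fs = 16 Hz.
16 Hz ≤ fs/2 = 26 Hz, appears at 16 Hz.
Distinct values: {4 Hz, 8 Hz, 16 Hz}.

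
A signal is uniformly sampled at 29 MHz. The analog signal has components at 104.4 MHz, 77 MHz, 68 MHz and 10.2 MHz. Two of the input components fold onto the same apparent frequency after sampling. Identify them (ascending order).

fs/2 = 14.5 MHz.
104.4 MHz mod fs = 17.4 MHz.
17.4 MHz > fs/2 = 14.5 MHz, folds to fs − 17.4 MHz = 11.6 MHz.
77 MHz mod fs = 19 MHz.
19 MHz > fs/2 = 14.5 MHz, folds to fs − 19 MHz = 10 MHz.
68 MHz mod fs = 10 MHz.
10 MHz ≤ fs/2 = 14.5 MHz, appears at 10 MHz.
10.2 MHz ≤ fs/2 = 14.5 MHz, passes unchanged.
68 MHz and 77 MHz both map to 10 MHz.

68 MHz, 77 MHz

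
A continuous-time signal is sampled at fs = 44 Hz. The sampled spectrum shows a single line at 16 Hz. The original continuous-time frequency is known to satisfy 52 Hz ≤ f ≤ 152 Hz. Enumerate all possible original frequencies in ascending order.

60 Hz, 72 Hz, 104 Hz, 116 Hz, 148 Hz

Frequencies that alias to 16 Hz are k·fs ± 16 Hz for integer k ≥ 0.
k=0: 16 Hz.
k=1: 28 Hz, 60 Hz.
k=2: 72 Hz, 104 Hz.
k=3: 116 Hz, 148 Hz.
k=4: 160 Hz, 192 Hz.
Within [52 Hz, 152 Hz]: 60 Hz, 72 Hz, 104 Hz, 116 Hz, 148 Hz.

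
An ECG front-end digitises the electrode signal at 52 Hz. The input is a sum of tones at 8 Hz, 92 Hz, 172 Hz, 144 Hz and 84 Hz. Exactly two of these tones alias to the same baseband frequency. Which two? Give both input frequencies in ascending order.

92 Hz, 144 Hz

fs/2 = 26 Hz.
8 Hz ≤ fs/2 = 26 Hz, passes unchanged.
92 Hz mod fs = 40 Hz.
40 Hz > fs/2 = 26 Hz, folds to fs − 40 Hz = 12 Hz.
172 Hz mod fs = 16 Hz.
16 Hz ≤ fs/2 = 26 Hz, appears at 16 Hz.
144 Hz mod fs = 40 Hz.
40 Hz > fs/2 = 26 Hz, folds to fs − 40 Hz = 12 Hz.
84 Hz mod fs = 32 Hz.
32 Hz > fs/2 = 26 Hz, folds to fs − 32 Hz = 20 Hz.
92 Hz and 144 Hz both map to 12 Hz.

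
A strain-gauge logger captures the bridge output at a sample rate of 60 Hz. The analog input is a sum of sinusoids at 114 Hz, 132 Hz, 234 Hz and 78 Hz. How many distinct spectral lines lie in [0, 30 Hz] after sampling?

fs/2 = 30 Hz.
114 Hz mod fs = 54 Hz.
54 Hz > fs/2 = 30 Hz, folds to fs − 54 Hz = 6 Hz.
132 Hz mod fs = 12 Hz.
12 Hz ≤ fs/2 = 30 Hz, appears at 12 Hz.
234 Hz mod fs = 54 Hz.
54 Hz > fs/2 = 30 Hz, folds to fs − 54 Hz = 6 Hz.
78 Hz mod fs = 18 Hz.
18 Hz ≤ fs/2 = 30 Hz, appears at 18 Hz.
Distinct values: {6 Hz, 12 Hz, 18 Hz} → 3.

3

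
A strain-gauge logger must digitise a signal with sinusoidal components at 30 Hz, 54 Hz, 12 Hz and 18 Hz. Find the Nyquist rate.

108 Hz

Highest-frequency component: 54 Hz.
Nyquist rate = 2 × 54 Hz = 108 Hz.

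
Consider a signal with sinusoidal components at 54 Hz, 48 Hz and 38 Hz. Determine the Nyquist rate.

108 Hz

Highest-frequency component: 54 Hz.
Nyquist rate = 2 × 54 Hz = 108 Hz.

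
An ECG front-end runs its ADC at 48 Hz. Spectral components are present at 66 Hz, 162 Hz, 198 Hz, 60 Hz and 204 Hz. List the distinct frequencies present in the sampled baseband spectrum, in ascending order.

fs/2 = 24 Hz.
66 Hz mod fs = 18 Hz.
18 Hz ≤ fs/2 = 24 Hz, appears at 18 Hz.
162 Hz mod fs = 18 Hz.
18 Hz ≤ fs/2 = 24 Hz, appears at 18 Hz.
198 Hz mod fs = 6 Hz.
6 Hz ≤ fs/2 = 24 Hz, appears at 6 Hz.
60 Hz mod fs = 12 Hz.
12 Hz ≤ fs/2 = 24 Hz, appears at 12 Hz.
204 Hz mod fs = 12 Hz.
12 Hz ≤ fs/2 = 24 Hz, appears at 12 Hz.
Distinct values: {6 Hz, 12 Hz, 18 Hz}.

6 Hz, 12 Hz, 18 Hz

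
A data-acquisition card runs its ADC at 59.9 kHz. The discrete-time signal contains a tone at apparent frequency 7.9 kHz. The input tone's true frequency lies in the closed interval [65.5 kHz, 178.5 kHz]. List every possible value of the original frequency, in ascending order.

Frequencies that alias to 7.9 kHz are k·fs ± 7.9 kHz for integer k ≥ 0.
k=0: 7.9 kHz.
k=1: 52 kHz, 67.8 kHz.
k=2: 111.9 kHz, 127.7 kHz.
k=3: 171.8 kHz, 187.6 kHz.
k=4: 231.7 kHz, 247.5 kHz.
Within [65.5 kHz, 178.5 kHz]: 67.8 kHz, 111.9 kHz, 127.7 kHz, 171.8 kHz.

67.8 kHz, 111.9 kHz, 127.7 kHz, 171.8 kHz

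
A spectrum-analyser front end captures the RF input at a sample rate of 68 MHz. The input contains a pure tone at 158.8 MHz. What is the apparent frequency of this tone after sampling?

158.8 MHz mod fs = 22.8 MHz.
22.8 MHz ≤ fs/2 = 34 MHz, appears at 22.8 MHz.

22.8 MHz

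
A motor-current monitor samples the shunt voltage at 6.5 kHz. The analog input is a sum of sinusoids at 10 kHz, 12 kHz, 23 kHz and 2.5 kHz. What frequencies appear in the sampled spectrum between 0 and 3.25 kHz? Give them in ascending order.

fs/2 = 3.25 kHz.
10 kHz mod fs = 3.5 kHz.
3.5 kHz > fs/2 = 3.25 kHz, folds to fs − 3.5 kHz = 3 kHz.
12 kHz mod fs = 5.5 kHz.
5.5 kHz > fs/2 = 3.25 kHz, folds to fs − 5.5 kHz = 1 kHz.
23 kHz mod fs = 3.5 kHz.
3.5 kHz > fs/2 = 3.25 kHz, folds to fs − 3.5 kHz = 3 kHz.
2.5 kHz ≤ fs/2 = 3.25 kHz, passes unchanged.
Distinct values: {1 kHz, 2.5 kHz, 3 kHz}.

1 kHz, 2.5 kHz, 3 kHz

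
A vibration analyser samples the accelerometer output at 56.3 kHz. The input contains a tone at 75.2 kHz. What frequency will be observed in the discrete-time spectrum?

18.9 kHz

75.2 kHz mod fs = 18.9 kHz.
18.9 kHz ≤ fs/2 = 28.15 kHz, appears at 18.9 kHz.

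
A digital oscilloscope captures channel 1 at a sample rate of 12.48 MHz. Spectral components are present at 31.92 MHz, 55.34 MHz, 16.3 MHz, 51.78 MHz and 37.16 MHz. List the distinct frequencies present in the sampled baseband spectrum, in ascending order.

fs/2 = 6.24 MHz.
31.92 MHz mod fs = 6.96 MHz.
6.96 MHz > fs/2 = 6.24 MHz, folds to fs − 6.96 MHz = 5.52 MHz.
55.34 MHz mod fs = 5.42 MHz.
5.42 MHz ≤ fs/2 = 6.24 MHz, appears at 5.42 MHz.
16.3 MHz mod fs = 3.82 MHz.
3.82 MHz ≤ fs/2 = 6.24 MHz, appears at 3.82 MHz.
51.78 MHz mod fs = 1.86 MHz.
1.86 MHz ≤ fs/2 = 6.24 MHz, appears at 1.86 MHz.
37.16 MHz mod fs = 12.2 MHz.
12.2 MHz > fs/2 = 6.24 MHz, folds to fs − 12.2 MHz = 0.28 MHz.
Distinct values: {0.28 MHz, 1.86 MHz, 3.82 MHz, 5.42 MHz, 5.52 MHz}.

0.28 MHz, 1.86 MHz, 3.82 MHz, 5.42 MHz, 5.52 MHz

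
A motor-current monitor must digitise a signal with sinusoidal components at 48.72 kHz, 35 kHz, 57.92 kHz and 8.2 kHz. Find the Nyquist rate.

115.84 kHz

Highest-frequency component: 57.92 kHz.
Nyquist rate = 2 × 57.92 kHz = 115.84 kHz.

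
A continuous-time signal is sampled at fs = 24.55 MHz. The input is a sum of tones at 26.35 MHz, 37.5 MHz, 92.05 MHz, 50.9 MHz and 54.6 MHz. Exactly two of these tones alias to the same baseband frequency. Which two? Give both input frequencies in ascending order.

fs/2 = 12.275 MHz.
26.35 MHz mod fs = 1.8 MHz.
1.8 MHz ≤ fs/2 = 12.275 MHz, appears at 1.8 MHz.
37.5 MHz mod fs = 12.95 MHz.
12.95 MHz > fs/2 = 12.275 MHz, folds to fs − 12.95 MHz = 11.6 MHz.
92.05 MHz mod fs = 18.4 MHz.
18.4 MHz > fs/2 = 12.275 MHz, folds to fs − 18.4 MHz = 6.15 MHz.
50.9 MHz mod fs = 1.8 MHz.
1.8 MHz ≤ fs/2 = 12.275 MHz, appears at 1.8 MHz.
54.6 MHz mod fs = 5.5 MHz.
5.5 MHz ≤ fs/2 = 12.275 MHz, appears at 5.5 MHz.
26.35 MHz and 50.9 MHz both map to 1.8 MHz.

26.35 MHz, 50.9 MHz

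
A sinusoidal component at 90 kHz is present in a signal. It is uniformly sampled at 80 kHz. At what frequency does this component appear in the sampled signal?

10 kHz

90 kHz mod fs = 10 kHz.
10 kHz ≤ fs/2 = 40 kHz, appears at 10 kHz.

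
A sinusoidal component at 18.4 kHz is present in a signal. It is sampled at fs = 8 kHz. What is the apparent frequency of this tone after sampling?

2.4 kHz

18.4 kHz mod fs = 2.4 kHz.
2.4 kHz ≤ fs/2 = 4 kHz, appears at 2.4 kHz.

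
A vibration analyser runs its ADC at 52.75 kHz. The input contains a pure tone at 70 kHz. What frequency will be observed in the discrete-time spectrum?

70 kHz mod fs = 17.25 kHz.
17.25 kHz ≤ fs/2 = 26.375 kHz, appears at 17.25 kHz.

17.25 kHz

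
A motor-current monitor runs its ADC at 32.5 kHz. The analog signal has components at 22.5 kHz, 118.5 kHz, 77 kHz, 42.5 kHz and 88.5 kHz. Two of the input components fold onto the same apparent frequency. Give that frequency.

fs/2 = 16.25 kHz.
22.5 kHz > fs/2 = 16.25 kHz, folds to fs − 22.5 kHz = 10 kHz.
118.5 kHz mod fs = 21 kHz.
21 kHz > fs/2 = 16.25 kHz, folds to fs − 21 kHz = 11.5 kHz.
77 kHz mod fs = 12 kHz.
12 kHz ≤ fs/2 = 16.25 kHz, appears at 12 kHz.
42.5 kHz mod fs = 10 kHz.
10 kHz ≤ fs/2 = 16.25 kHz, appears at 10 kHz.
88.5 kHz mod fs = 23.5 kHz.
23.5 kHz > fs/2 = 16.25 kHz, folds to fs − 23.5 kHz = 9 kHz.
22.5 kHz and 42.5 kHz both map to 10 kHz.

10 kHz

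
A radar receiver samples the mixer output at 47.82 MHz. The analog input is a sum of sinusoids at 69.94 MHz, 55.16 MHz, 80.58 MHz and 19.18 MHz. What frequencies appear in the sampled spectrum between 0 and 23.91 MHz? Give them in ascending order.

fs/2 = 23.91 MHz.
69.94 MHz mod fs = 22.12 MHz.
22.12 MHz ≤ fs/2 = 23.91 MHz, appears at 22.12 MHz.
55.16 MHz mod fs = 7.34 MHz.
7.34 MHz ≤ fs/2 = 23.91 MHz, appears at 7.34 MHz.
80.58 MHz mod fs = 32.76 MHz.
32.76 MHz > fs/2 = 23.91 MHz, folds to fs − 32.76 MHz = 15.06 MHz.
19.18 MHz ≤ fs/2 = 23.91 MHz, passes unchanged.
Distinct values: {7.34 MHz, 15.06 MHz, 19.18 MHz, 22.12 MHz}.

7.34 MHz, 15.06 MHz, 19.18 MHz, 22.12 MHz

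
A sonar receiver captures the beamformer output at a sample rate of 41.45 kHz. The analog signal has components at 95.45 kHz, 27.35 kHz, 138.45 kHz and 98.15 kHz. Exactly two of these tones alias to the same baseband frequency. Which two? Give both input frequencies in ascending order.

27.35 kHz, 138.45 kHz

fs/2 = 20.725 kHz.
95.45 kHz mod fs = 12.55 kHz.
12.55 kHz ≤ fs/2 = 20.725 kHz, appears at 12.55 kHz.
27.35 kHz > fs/2 = 20.725 kHz, folds to fs − 27.35 kHz = 14.1 kHz.
138.45 kHz mod fs = 14.1 kHz.
14.1 kHz ≤ fs/2 = 20.725 kHz, appears at 14.1 kHz.
98.15 kHz mod fs = 15.25 kHz.
15.25 kHz ≤ fs/2 = 20.725 kHz, appears at 15.25 kHz.
27.35 kHz and 138.45 kHz both map to 14.1 kHz.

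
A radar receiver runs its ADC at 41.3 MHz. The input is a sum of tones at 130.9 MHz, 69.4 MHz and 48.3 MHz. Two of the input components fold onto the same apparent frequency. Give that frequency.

fs/2 = 20.65 MHz.
130.9 MHz mod fs = 7 MHz.
7 MHz ≤ fs/2 = 20.65 MHz, appears at 7 MHz.
69.4 MHz mod fs = 28.1 MHz.
28.1 MHz > fs/2 = 20.65 MHz, folds to fs − 28.1 MHz = 13.2 MHz.
48.3 MHz mod fs = 7 MHz.
7 MHz ≤ fs/2 = 20.65 MHz, appears at 7 MHz.
48.3 MHz and 130.9 MHz both map to 7 MHz.

7 MHz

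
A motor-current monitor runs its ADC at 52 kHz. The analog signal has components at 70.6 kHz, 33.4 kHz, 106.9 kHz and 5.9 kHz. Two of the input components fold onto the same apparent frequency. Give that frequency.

18.6 kHz

fs/2 = 26 kHz.
70.6 kHz mod fs = 18.6 kHz.
18.6 kHz ≤ fs/2 = 26 kHz, appears at 18.6 kHz.
33.4 kHz > fs/2 = 26 kHz, folds to fs − 33.4 kHz = 18.6 kHz.
106.9 kHz mod fs = 2.9 kHz.
2.9 kHz ≤ fs/2 = 26 kHz, appears at 2.9 kHz.
5.9 kHz ≤ fs/2 = 26 kHz, passes unchanged.
33.4 kHz and 70.6 kHz both map to 18.6 kHz.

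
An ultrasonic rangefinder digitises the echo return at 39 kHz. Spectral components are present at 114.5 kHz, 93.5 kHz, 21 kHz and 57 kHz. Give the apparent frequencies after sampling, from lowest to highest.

fs/2 = 19.5 kHz.
114.5 kHz mod fs = 36.5 kHz.
36.5 kHz > fs/2 = 19.5 kHz, folds to fs − 36.5 kHz = 2.5 kHz.
93.5 kHz mod fs = 15.5 kHz.
15.5 kHz ≤ fs/2 = 19.5 kHz, appears at 15.5 kHz.
21 kHz > fs/2 = 19.5 kHz, folds to fs − 21 kHz = 18 kHz.
57 kHz mod fs = 18 kHz.
18 kHz ≤ fs/2 = 19.5 kHz, appears at 18 kHz.
Distinct values: {2.5 kHz, 15.5 kHz, 18 kHz}.

2.5 kHz, 15.5 kHz, 18 kHz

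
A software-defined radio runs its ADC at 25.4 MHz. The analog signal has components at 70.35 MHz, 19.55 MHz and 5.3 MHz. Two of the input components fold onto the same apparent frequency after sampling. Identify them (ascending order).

fs/2 = 12.7 MHz.
70.35 MHz mod fs = 19.55 MHz.
19.55 MHz > fs/2 = 12.7 MHz, folds to fs − 19.55 MHz = 5.85 MHz.
19.55 MHz > fs/2 = 12.7 MHz, folds to fs − 19.55 MHz = 5.85 MHz.
5.3 MHz ≤ fs/2 = 12.7 MHz, passes unchanged.
19.55 MHz and 70.35 MHz both map to 5.85 MHz.

19.55 MHz, 70.35 MHz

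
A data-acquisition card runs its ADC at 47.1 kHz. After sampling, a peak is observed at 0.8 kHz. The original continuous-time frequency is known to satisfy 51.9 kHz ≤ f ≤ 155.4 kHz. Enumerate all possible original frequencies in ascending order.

93.4 kHz, 95 kHz, 140.5 kHz, 142.1 kHz

Frequencies that alias to 0.8 kHz are k·fs ± 0.8 kHz for integer k ≥ 0.
k=0: 0.8 kHz.
k=1: 46.3 kHz, 47.9 kHz.
k=2: 93.4 kHz, 95 kHz.
k=3: 140.5 kHz, 142.1 kHz.
k=4: 187.6 kHz, 189.2 kHz.
Within [51.9 kHz, 155.4 kHz]: 93.4 kHz, 95 kHz, 140.5 kHz, 142.1 kHz.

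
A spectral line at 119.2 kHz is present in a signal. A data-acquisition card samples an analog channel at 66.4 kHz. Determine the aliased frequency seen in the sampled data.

13.6 kHz

119.2 kHz mod fs = 52.8 kHz.
52.8 kHz > fs/2 = 33.2 kHz, folds to fs − 52.8 kHz = 13.6 kHz.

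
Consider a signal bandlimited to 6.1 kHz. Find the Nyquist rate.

Nyquist rate = 2 × 6.1 kHz = 12.2 kHz.

12.2 kHz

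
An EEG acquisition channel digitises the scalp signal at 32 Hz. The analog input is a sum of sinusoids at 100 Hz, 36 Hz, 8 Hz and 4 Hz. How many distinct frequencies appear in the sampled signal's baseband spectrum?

fs/2 = 16 Hz.
100 Hz mod fs = 4 Hz.
4 Hz ≤ fs/2 = 16 Hz, appears at 4 Hz.
36 Hz mod fs = 4 Hz.
4 Hz ≤ fs/2 = 16 Hz, appears at 4 Hz.
8 Hz ≤ fs/2 = 16 Hz, passes unchanged.
4 Hz ≤ fs/2 = 16 Hz, passes unchanged.
Distinct values: {4 Hz, 8 Hz} → 2.

2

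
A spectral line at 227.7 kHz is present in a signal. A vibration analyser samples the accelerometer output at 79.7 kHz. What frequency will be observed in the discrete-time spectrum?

11.4 kHz

227.7 kHz mod fs = 68.3 kHz.
68.3 kHz > fs/2 = 39.85 kHz, folds to fs − 68.3 kHz = 11.4 kHz.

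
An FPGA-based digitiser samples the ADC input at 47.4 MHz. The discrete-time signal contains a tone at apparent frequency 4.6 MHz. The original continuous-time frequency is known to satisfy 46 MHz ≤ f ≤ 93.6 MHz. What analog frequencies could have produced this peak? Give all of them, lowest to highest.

Frequencies that alias to 4.6 MHz are k·fs ± 4.6 MHz for integer k ≥ 0.
k=0: 4.6 MHz.
k=1: 42.8 MHz, 52 MHz.
k=2: 90.2 MHz, 99.4 MHz.
k=3: 137.6 MHz, 146.8 MHz.
Within [46 MHz, 93.6 MHz]: 52 MHz, 90.2 MHz.

52 MHz, 90.2 MHz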